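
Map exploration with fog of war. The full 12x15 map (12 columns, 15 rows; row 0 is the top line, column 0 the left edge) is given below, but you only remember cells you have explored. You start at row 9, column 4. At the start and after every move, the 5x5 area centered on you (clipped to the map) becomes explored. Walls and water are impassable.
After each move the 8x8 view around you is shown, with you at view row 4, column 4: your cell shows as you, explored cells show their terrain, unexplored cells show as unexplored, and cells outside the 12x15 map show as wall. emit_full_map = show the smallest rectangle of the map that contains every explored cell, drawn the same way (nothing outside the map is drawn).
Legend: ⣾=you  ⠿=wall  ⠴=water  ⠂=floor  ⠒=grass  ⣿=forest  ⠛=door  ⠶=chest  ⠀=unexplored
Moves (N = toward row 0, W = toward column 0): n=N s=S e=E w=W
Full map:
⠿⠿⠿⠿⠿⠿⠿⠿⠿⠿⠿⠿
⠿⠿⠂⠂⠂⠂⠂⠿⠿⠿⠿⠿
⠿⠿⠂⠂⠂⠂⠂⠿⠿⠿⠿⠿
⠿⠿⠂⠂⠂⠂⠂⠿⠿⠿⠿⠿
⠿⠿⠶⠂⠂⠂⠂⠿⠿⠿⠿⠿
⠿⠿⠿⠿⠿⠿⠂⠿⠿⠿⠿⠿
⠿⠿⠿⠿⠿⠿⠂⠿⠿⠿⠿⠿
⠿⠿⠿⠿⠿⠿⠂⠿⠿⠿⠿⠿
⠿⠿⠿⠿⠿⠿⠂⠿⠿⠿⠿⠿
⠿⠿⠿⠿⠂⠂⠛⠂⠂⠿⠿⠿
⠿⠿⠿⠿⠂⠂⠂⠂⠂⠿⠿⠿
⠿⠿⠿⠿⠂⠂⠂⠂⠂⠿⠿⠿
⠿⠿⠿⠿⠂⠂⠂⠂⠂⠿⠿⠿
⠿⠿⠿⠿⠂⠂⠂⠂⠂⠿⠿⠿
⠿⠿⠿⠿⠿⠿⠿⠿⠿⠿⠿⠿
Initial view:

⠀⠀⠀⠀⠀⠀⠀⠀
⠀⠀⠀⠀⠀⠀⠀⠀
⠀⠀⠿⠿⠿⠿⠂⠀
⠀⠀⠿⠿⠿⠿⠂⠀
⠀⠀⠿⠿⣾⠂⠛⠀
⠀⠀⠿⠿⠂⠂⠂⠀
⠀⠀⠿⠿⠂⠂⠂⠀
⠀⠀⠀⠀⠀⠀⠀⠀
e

⠀⠀⠀⠀⠀⠀⠀⠀
⠀⠀⠀⠀⠀⠀⠀⠀
⠀⠿⠿⠿⠿⠂⠿⠀
⠀⠿⠿⠿⠿⠂⠿⠀
⠀⠿⠿⠂⣾⠛⠂⠀
⠀⠿⠿⠂⠂⠂⠂⠀
⠀⠿⠿⠂⠂⠂⠂⠀
⠀⠀⠀⠀⠀⠀⠀⠀

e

⠀⠀⠀⠀⠀⠀⠀⠀
⠀⠀⠀⠀⠀⠀⠀⠀
⠿⠿⠿⠿⠂⠿⠿⠀
⠿⠿⠿⠿⠂⠿⠿⠀
⠿⠿⠂⠂⣾⠂⠂⠀
⠿⠿⠂⠂⠂⠂⠂⠀
⠿⠿⠂⠂⠂⠂⠂⠀
⠀⠀⠀⠀⠀⠀⠀⠀

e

⠀⠀⠀⠀⠀⠀⠀⠀
⠀⠀⠀⠀⠀⠀⠀⠀
⠿⠿⠿⠂⠿⠿⠿⠀
⠿⠿⠿⠂⠿⠿⠿⠀
⠿⠂⠂⠛⣾⠂⠿⠀
⠿⠂⠂⠂⠂⠂⠿⠀
⠿⠂⠂⠂⠂⠂⠿⠀
⠀⠀⠀⠀⠀⠀⠀⠀

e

⠀⠀⠀⠀⠀⠀⠀⠀
⠀⠀⠀⠀⠀⠀⠀⠀
⠿⠿⠂⠿⠿⠿⠿⠀
⠿⠿⠂⠿⠿⠿⠿⠀
⠂⠂⠛⠂⣾⠿⠿⠀
⠂⠂⠂⠂⠂⠿⠿⠀
⠂⠂⠂⠂⠂⠿⠿⠀
⠀⠀⠀⠀⠀⠀⠀⠀

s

⠀⠀⠀⠀⠀⠀⠀⠀
⠿⠿⠂⠿⠿⠿⠿⠀
⠿⠿⠂⠿⠿⠿⠿⠀
⠂⠂⠛⠂⠂⠿⠿⠀
⠂⠂⠂⠂⣾⠿⠿⠀
⠂⠂⠂⠂⠂⠿⠿⠀
⠀⠀⠂⠂⠂⠿⠿⠀
⠀⠀⠀⠀⠀⠀⠀⠀

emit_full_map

⠿⠿⠿⠿⠂⠿⠿⠿⠿
⠿⠿⠿⠿⠂⠿⠿⠿⠿
⠿⠿⠂⠂⠛⠂⠂⠿⠿
⠿⠿⠂⠂⠂⠂⣾⠿⠿
⠿⠿⠂⠂⠂⠂⠂⠿⠿
⠀⠀⠀⠀⠂⠂⠂⠿⠿

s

⠿⠿⠂⠿⠿⠿⠿⠀
⠿⠿⠂⠿⠿⠿⠿⠀
⠂⠂⠛⠂⠂⠿⠿⠀
⠂⠂⠂⠂⠂⠿⠿⠀
⠂⠂⠂⠂⣾⠿⠿⠀
⠀⠀⠂⠂⠂⠿⠿⠀
⠀⠀⠂⠂⠂⠿⠿⠀
⠀⠀⠀⠀⠀⠀⠀⠀

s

⠿⠿⠂⠿⠿⠿⠿⠀
⠂⠂⠛⠂⠂⠿⠿⠀
⠂⠂⠂⠂⠂⠿⠿⠀
⠂⠂⠂⠂⠂⠿⠿⠀
⠀⠀⠂⠂⣾⠿⠿⠀
⠀⠀⠂⠂⠂⠿⠿⠀
⠀⠀⠿⠿⠿⠿⠿⠀
⠿⠿⠿⠿⠿⠿⠿⠿

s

⠂⠂⠛⠂⠂⠿⠿⠀
⠂⠂⠂⠂⠂⠿⠿⠀
⠂⠂⠂⠂⠂⠿⠿⠀
⠀⠀⠂⠂⠂⠿⠿⠀
⠀⠀⠂⠂⣾⠿⠿⠀
⠀⠀⠿⠿⠿⠿⠿⠀
⠿⠿⠿⠿⠿⠿⠿⠿
⠿⠿⠿⠿⠿⠿⠿⠿

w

⠿⠂⠂⠛⠂⠂⠿⠿
⠿⠂⠂⠂⠂⠂⠿⠿
⠿⠂⠂⠂⠂⠂⠿⠿
⠀⠀⠂⠂⠂⠂⠿⠿
⠀⠀⠂⠂⣾⠂⠿⠿
⠀⠀⠿⠿⠿⠿⠿⠿
⠿⠿⠿⠿⠿⠿⠿⠿
⠿⠿⠿⠿⠿⠿⠿⠿

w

⠿⠿⠂⠂⠛⠂⠂⠿
⠿⠿⠂⠂⠂⠂⠂⠿
⠿⠿⠂⠂⠂⠂⠂⠿
⠀⠀⠂⠂⠂⠂⠂⠿
⠀⠀⠂⠂⣾⠂⠂⠿
⠀⠀⠿⠿⠿⠿⠿⠿
⠿⠿⠿⠿⠿⠿⠿⠿
⠿⠿⠿⠿⠿⠿⠿⠿

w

⠀⠿⠿⠂⠂⠛⠂⠂
⠀⠿⠿⠂⠂⠂⠂⠂
⠀⠿⠿⠂⠂⠂⠂⠂
⠀⠀⠿⠂⠂⠂⠂⠂
⠀⠀⠿⠂⣾⠂⠂⠂
⠀⠀⠿⠿⠿⠿⠿⠿
⠿⠿⠿⠿⠿⠿⠿⠿
⠿⠿⠿⠿⠿⠿⠿⠿

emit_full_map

⠿⠿⠿⠿⠂⠿⠿⠿⠿
⠿⠿⠿⠿⠂⠿⠿⠿⠿
⠿⠿⠂⠂⠛⠂⠂⠿⠿
⠿⠿⠂⠂⠂⠂⠂⠿⠿
⠿⠿⠂⠂⠂⠂⠂⠿⠿
⠀⠿⠂⠂⠂⠂⠂⠿⠿
⠀⠿⠂⣾⠂⠂⠂⠿⠿
⠀⠿⠿⠿⠿⠿⠿⠿⠿


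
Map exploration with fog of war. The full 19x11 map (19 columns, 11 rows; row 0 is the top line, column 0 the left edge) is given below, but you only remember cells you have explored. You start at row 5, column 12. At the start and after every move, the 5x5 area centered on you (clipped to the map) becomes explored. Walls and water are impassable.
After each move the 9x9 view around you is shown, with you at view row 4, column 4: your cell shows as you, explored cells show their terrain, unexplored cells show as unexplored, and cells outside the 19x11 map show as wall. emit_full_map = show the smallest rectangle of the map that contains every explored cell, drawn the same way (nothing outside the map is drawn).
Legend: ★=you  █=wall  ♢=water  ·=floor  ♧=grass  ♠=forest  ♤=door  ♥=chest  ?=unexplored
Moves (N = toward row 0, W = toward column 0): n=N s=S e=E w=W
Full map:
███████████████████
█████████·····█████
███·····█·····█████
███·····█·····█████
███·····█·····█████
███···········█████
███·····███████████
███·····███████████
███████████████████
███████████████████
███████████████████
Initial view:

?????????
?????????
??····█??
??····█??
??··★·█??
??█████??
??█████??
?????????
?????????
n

?????????
?????????
??····█??
??····█??
??··★·█??
??····█??
??█████??
??█████??
?????????

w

?????????
?????????
??·····█?
??·····█?
??··★··█?
??·····█?
??██████?
???█████?
?????????

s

?????????
??·····█?
??·····█?
??·····█?
??··★··█?
??██████?
??██████?
?????????
?????????

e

?????????
?·····█??
?·····█??
?·····█??
?···★·█??
?██████??
?██████??
?????????
?????????

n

?????????
?????????
?·····█??
?·····█??
?···★·█??
?·····█??
?██████??
?██████??
?????????

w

?????????
?????????
??·····█?
??·····█?
??··★··█?
??·····█?
??██████?
??██████?
?????????

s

?????????
??·····█?
??·····█?
??·····█?
??··★··█?
??██████?
??██████?
?????????
?????????

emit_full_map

·····█
·····█
·····█
··★··█
██████
██████

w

?????????
???·····█
??█·····█
??█·····█
??··★···█
??███████
??███████
?????????
?????????

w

?????????
????·····
??·█·····
??·█·····
??··★····
??·██████
??·██████
?????????
?????????

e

?????????
???·····█
?·█·····█
?·█·····█
?···★···█
?·███████
?·███████
?????????
?????????

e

?????????
??·····█?
·█·····█?
·█·····█?
····★··█?
·███████?
·███████?
?????????
?????????

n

?????????
?????????
??·····█?
·█·····█?
·█··★··█?
·······█?
·███████?
·███████?
?????????

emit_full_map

??·····█
·█·····█
·█··★··█
·······█
·███████
·███████

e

?????????
?????????
?·····█??
█·····█??
█···★·█??
······█??
███████??
███████??
?????????

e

?????????
?????????
·····██??
·····██??
····★██??
·····██??
███████??
██████???
?????????

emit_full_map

??·····██
·█·····██
·█····★██
·······██
·████████
·███████?


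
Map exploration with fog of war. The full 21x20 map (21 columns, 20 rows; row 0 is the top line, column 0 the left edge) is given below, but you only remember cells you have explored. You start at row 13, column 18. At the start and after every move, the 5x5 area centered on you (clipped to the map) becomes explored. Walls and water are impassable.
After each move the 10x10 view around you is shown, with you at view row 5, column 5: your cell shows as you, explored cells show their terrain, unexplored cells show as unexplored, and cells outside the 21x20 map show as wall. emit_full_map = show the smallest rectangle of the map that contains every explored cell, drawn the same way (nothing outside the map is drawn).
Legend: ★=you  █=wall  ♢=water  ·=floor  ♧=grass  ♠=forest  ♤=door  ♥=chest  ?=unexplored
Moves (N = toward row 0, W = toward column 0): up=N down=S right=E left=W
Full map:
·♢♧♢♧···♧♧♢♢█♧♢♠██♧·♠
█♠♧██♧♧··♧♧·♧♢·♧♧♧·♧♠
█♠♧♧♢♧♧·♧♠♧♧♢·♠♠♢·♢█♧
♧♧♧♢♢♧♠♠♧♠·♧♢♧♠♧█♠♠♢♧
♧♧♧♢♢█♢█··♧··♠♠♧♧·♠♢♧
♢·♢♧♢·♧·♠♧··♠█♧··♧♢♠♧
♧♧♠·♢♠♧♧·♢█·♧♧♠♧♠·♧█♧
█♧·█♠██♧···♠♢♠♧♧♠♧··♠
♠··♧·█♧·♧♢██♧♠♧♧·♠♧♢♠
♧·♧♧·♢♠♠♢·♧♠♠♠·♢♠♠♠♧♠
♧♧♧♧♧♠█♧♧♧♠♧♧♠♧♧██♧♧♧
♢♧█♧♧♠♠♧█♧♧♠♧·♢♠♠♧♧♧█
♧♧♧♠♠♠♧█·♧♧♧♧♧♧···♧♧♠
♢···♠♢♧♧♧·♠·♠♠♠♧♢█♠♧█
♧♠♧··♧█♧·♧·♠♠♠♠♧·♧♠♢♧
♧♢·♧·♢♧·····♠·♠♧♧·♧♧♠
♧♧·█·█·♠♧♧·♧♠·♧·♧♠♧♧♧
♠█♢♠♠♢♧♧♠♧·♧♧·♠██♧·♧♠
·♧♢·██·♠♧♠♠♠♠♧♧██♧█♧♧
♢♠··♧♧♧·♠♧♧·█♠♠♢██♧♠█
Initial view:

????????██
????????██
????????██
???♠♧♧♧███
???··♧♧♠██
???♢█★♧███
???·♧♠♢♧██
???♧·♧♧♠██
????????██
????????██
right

???????███
???????███
???????███
??♠♧♧♧████
??··♧♧♠███
??♢█♠★████
??·♧♠♢♧███
??♧·♧♧♠███
???????███
???????███

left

????????██
????????██
????????██
???♠♧♧♧███
???··♧♧♠██
???♢█★♧███
???·♧♠♢♧██
???♧·♧♧♠██
????????██
????????██

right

???????███
???????███
???????███
??♠♧♧♧████
??··♧♧♠███
??♢█♠★████
??·♧♠♢♧███
??♧·♧♧♠███
???????███
???????███

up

???????███
???????███
???????███
???█♧♧♧███
??♠♧♧♧████
??··♧★♠███
??♢█♠♧████
??·♧♠♢♧███
??♧·♧♧♠███
???????███

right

??????████
??????████
??????████
??█♧♧♧████
?♠♧♧♧█████
?··♧♧★████
?♢█♠♧█████
?·♧♠♢♧████
?♧·♧♧♠████
??????████

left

???????███
???????███
???????███
???█♧♧♧███
??♠♧♧♧████
??··♧★♠███
??♢█♠♧████
??·♧♠♢♧███
??♧·♧♧♠███
???????███

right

??????████
??????████
??????████
??█♧♧♧████
?♠♧♧♧█████
?··♧♧★████
?♢█♠♧█████
?·♧♠♢♧████
?♧·♧♧♠████
??????████


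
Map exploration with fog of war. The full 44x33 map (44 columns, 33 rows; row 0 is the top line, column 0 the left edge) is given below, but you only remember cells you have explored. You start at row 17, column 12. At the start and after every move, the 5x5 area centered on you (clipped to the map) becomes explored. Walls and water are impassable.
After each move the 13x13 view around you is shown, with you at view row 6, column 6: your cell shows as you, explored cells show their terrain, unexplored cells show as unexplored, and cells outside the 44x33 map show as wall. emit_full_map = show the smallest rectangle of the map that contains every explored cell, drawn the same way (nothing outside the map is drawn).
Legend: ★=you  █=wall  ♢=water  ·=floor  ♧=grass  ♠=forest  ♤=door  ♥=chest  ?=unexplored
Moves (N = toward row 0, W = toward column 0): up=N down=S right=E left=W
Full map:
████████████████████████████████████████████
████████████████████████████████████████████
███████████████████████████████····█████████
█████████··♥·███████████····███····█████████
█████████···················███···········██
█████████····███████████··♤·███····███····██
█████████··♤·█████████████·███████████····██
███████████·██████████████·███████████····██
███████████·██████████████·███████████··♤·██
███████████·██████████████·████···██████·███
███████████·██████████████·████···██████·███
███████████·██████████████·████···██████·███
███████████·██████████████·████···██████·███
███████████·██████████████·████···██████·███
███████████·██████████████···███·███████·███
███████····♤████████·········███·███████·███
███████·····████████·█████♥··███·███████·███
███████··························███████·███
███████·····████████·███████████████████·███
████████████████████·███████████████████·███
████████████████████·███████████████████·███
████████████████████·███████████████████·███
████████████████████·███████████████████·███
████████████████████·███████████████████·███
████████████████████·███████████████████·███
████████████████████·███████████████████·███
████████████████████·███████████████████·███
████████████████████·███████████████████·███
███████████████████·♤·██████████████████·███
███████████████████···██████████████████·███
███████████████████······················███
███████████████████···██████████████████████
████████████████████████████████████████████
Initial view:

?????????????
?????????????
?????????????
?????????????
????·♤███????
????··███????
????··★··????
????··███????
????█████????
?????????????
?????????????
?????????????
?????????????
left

?????????????
?????????????
?????????????
?????????????
????··♤███???
????···███???
????··★···???
????···███???
????██████???
?????????????
?????????????
?????????????
?????????????

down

?????????????
?????????????
?????????????
????··♤███???
????···███???
????······???
????··★███???
????██████???
????█████????
?????????????
?????????????
?????????????
?????????????

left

?????????????
?????????????
?????????????
?????··♤███??
????····███??
????·······??
????··★·███??
????███████??
????██████???
?????????????
?????????????
?????????????
?????????????

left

?????????????
?????????????
?????????????
??????··♤███?
????·····███?
????········?
????··★··███?
????████████?
????███████??
?????????????
?????????????
?????????????
?????????????

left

?????????????
?????????????
?????????????
???????··♤███
????█·····███
????█········
????█·★···███
????█████████
????████████?
?????????????
?????????????
?????????????
?????????????

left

?????????????
?????????????
?????????????
????????··♤██
????██·····██
????██·······
????██★····██
????█████████
????█████████
?????????????
?????????????
?????????????
?????????????

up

?????????????
?????????????
?????????????
?????????????
????██····♤██
????██·····██
????██★······
????██·····██
????█████████
????█████████
?????????????
?????????????
?????????????

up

?????????????
?????????????
?????????????
?????????????
????█████????
????██····♤██
????██★····██
????██·······
????██·····██
????█████████
????█████████
?????????????
?????????????

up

?????????????
?????????????
?????????????
?????????????
????█████????
????█████????
????██★···♤██
????██·····██
????██·······
????██·····██
????█████████
????█████████
?????????????

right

?????????????
?????????????
?????????????
?????????????
???██████????
???██████????
???██·★··♤███
???██·····███
???██········
???██·····███
???██████████
???█████████?
?????????????

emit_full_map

██████????
██████????
██·★··♤███
██·····███
██········
██·····███
██████████
█████████?

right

?????????????
?????????????
?????????????
?????????????
??██████·????
??██████·????
??██··★·♤███?
??██·····███?
??██········?
??██·····███?
??██████████?
??█████████??
?????????????

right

?????????????
?????????????
?????????????
?????????????
?██████·█????
?██████·█????
?██···★♤███??
?██·····███??
?██········??
?██·····███??
?██████████??
?█████████???
?????????????

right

?????????????
?????????????
?????????????
?????????????
██████·██????
██████·██????
██····★███???
██·····███???
██········???
██·····███???
██████████???
█████████????
?????????????

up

?????????????
?????????????
?????????????
?????????????
????██·██????
██████·██????
██████★██????
██····♤███???
██·····███???
██········???
██·····███???
██████████???
█████████????

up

?????????????
?????????????
?????????????
?????????????
????██·██????
????██·██????
██████★██????
██████·██????
██····♤███???
██·····███???
██········???
██·····███???
██████████???

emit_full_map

????██·██?
????██·██?
██████★██?
██████·██?
██····♤███
██·····███
██········
██·····███
██████████
█████████?

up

?????????????
?????????????
?????????????
?????????????
????██·██????
????██·██????
????██★██????
██████·██????
██████·██????
██····♤███???
██·····███???
██········???
██·····███???

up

?????????????
?????????????
?????????????
?????????????
????██·██????
????██·██????
????██★██????
????██·██????
██████·██????
██████·██????
██····♤███???
██·····███???
██········???

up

?????????????
?????????????
?????????????
?????????????
????██·██????
????██·██????
????██★██????
????██·██????
????██·██????
██████·██????
██████·██????
██····♤███???
██·····███???

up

?????????????
?????????????
?????????????
?????????????
????██·██????
????██·██????
????██★██????
????██·██????
????██·██????
????██·██????
██████·██????
██████·██????
██····♤███???

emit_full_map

????██·██?
????██·██?
????██★██?
????██·██?
????██·██?
????██·██?
██████·██?
██████·██?
██····♤███
██·····███
██········
██·····███
██████████
█████████?


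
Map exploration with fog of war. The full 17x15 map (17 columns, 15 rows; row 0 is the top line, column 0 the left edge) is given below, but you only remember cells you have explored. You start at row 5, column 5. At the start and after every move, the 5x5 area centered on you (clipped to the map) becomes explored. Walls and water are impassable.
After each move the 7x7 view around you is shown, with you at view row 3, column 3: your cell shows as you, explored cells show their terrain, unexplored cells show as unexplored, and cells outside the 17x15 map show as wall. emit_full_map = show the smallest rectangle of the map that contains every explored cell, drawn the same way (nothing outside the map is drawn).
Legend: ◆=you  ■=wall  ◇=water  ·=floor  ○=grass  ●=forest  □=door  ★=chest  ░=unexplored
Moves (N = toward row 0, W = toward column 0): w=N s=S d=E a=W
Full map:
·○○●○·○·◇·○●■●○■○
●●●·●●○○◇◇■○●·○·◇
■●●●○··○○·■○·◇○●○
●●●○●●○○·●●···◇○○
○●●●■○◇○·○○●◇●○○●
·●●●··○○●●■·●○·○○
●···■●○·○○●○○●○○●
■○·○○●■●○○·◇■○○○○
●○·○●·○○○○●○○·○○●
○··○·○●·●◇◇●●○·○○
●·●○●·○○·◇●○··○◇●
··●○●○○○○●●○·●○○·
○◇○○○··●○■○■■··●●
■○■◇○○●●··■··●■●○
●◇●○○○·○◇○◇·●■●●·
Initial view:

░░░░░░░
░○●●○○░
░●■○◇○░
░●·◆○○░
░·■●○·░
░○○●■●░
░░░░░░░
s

░○●●○○░
░●■○◇○░
░●··○○░
░·■◆○·░
░○○●■●░
░○●·○○░
░░░░░░░

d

○●●○○░░
●■○◇○·░
●··○○●░
·■●◆·○░
○○●■●○░
○●·○○○░
░░░░░░░

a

░○●●○○░
░●■○◇○·
░●··○○●
░·■◆○·○
░○○●■●○
░○●·○○○
░░░░░░░

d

○●●○○░░
●■○◇○·░
●··○○●░
·■●◆·○░
○○●■●○░
○●·○○○░
░░░░░░░

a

░○●●○○░
░●■○◇○·
░●··○○●
░·■◆○·○
░○○●■●○
░○●·○○○
░░░░░░░


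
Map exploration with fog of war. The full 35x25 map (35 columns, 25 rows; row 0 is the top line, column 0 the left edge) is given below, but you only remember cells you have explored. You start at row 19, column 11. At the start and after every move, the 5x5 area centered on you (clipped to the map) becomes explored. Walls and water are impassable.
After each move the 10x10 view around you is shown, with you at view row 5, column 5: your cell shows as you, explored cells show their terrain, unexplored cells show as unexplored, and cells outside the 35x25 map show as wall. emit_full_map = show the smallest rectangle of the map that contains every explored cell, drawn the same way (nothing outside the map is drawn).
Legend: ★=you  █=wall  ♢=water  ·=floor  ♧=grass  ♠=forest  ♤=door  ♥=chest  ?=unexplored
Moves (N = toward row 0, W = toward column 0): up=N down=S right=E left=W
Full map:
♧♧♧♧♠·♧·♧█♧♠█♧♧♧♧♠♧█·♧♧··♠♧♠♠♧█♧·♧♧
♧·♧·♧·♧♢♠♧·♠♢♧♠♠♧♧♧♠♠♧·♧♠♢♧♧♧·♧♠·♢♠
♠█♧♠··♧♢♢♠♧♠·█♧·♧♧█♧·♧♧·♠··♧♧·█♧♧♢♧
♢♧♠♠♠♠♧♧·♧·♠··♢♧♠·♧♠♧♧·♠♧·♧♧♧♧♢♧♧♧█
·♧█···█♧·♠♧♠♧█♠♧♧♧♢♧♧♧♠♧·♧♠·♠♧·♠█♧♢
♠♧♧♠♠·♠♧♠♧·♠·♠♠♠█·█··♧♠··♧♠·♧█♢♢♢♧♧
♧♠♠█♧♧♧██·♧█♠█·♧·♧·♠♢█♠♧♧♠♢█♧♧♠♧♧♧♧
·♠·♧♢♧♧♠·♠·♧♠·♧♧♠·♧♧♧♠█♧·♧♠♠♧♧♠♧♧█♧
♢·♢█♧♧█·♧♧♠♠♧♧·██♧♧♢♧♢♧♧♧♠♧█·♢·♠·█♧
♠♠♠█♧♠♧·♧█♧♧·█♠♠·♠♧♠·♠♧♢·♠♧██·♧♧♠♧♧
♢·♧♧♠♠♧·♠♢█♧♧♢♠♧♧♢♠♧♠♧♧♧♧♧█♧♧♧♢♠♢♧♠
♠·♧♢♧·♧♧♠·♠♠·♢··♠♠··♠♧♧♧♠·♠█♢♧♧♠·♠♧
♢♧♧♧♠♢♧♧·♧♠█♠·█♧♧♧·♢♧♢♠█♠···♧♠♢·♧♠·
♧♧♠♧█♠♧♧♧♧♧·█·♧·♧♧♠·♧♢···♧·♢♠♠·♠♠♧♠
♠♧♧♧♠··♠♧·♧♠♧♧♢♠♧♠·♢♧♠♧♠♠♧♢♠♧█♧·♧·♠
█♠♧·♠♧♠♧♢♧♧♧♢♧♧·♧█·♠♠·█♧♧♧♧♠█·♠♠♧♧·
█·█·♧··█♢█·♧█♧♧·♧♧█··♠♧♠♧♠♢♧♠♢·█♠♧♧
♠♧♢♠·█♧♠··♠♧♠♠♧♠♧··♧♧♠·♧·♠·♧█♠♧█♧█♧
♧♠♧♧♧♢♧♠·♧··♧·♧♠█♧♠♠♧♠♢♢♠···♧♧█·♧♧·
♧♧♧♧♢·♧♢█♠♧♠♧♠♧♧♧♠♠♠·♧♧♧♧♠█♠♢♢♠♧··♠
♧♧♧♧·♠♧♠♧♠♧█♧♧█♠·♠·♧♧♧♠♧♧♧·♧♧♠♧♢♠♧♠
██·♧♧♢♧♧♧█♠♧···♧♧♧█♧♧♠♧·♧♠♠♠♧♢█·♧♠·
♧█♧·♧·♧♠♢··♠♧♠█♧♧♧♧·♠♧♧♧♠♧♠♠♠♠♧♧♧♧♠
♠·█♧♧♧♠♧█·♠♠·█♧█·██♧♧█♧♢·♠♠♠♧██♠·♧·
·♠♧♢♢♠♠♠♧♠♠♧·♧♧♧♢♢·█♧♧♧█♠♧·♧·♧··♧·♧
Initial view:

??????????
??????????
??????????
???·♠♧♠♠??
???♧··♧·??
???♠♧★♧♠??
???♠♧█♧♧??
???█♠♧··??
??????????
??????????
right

??????????
??????????
??????????
??·♠♧♠♠♧??
??♧··♧·♧??
??♠♧♠★♠♧??
??♠♧█♧♧█??
??█♠♧···??
??????????
??????????

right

??????????
??????????
??????????
?·♠♧♠♠♧♠??
?♧··♧·♧♠??
?♠♧♠♧★♧♧??
?♠♧█♧♧█♠??
?█♠♧···♧??
??????????
??????????

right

??????????
??????????
??????????
·♠♧♠♠♧♠♧??
♧··♧·♧♠█??
♠♧♠♧♠★♧♧??
♠♧█♧♧█♠·??
█♠♧···♧♧??
??????????
??????????

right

??????????
??????????
??????????
♠♧♠♠♧♠♧·??
··♧·♧♠█♧??
♧♠♧♠♧★♧♠??
♧█♧♧█♠·♠??
♠♧···♧♧♧??
??????????
??????????

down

??????????
??????????
♠♧♠♠♧♠♧·??
··♧·♧♠█♧??
♧♠♧♠♧♧♧♠??
♧█♧♧█★·♠??
♠♧···♧♧♧??
???♠█♧♧♧??
??????????
??????????

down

??????????
♠♧♠♠♧♠♧·??
··♧·♧♠█♧??
♧♠♧♠♧♧♧♠??
♧█♧♧█♠·♠??
♠♧···★♧♧??
???♠█♧♧♧??
???█♧█·█??
??????????
██████████

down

♠♧♠♠♧♠♧·??
··♧·♧♠█♧??
♧♠♧♠♧♧♧♠??
♧█♧♧█♠·♠??
♠♧···♧♧♧??
???♠█★♧♧??
???█♧█·█??
???♧♧♧♢♢??
██████████
██████████

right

♧♠♠♧♠♧·???
·♧·♧♠█♧???
♠♧♠♧♧♧♠???
█♧♧█♠·♠·??
♧···♧♧♧█??
??♠█♧★♧♧??
??█♧█·██??
??♧♧♧♢♢·??
██████████
██████████

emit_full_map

·♠♧♠♠♧♠♧·?
♧··♧·♧♠█♧?
♠♧♠♧♠♧♧♧♠?
♠♧█♧♧█♠·♠·
█♠♧···♧♧♧█
????♠█♧★♧♧
????█♧█·██
????♧♧♧♢♢·

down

·♧·♧♠█♧???
♠♧♠♧♧♧♠???
█♧♧█♠·♠·??
♧···♧♧♧█??
??♠█♧♧♧♧??
??█♧█★██??
??♧♧♧♢♢·??
██████████
██████████
██████████

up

♧♠♠♧♠♧·???
·♧·♧♠█♧???
♠♧♠♧♧♧♠???
█♧♧█♠·♠·??
♧···♧♧♧█??
??♠█♧★♧♧??
??█♧█·██??
??♧♧♧♢♢·??
██████████
██████████

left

♠♧♠♠♧♠♧·??
··♧·♧♠█♧??
♧♠♧♠♧♧♧♠??
♧█♧♧█♠·♠·?
♠♧···♧♧♧█?
???♠█★♧♧♧?
???█♧█·██?
???♧♧♧♢♢·?
██████████
██████████


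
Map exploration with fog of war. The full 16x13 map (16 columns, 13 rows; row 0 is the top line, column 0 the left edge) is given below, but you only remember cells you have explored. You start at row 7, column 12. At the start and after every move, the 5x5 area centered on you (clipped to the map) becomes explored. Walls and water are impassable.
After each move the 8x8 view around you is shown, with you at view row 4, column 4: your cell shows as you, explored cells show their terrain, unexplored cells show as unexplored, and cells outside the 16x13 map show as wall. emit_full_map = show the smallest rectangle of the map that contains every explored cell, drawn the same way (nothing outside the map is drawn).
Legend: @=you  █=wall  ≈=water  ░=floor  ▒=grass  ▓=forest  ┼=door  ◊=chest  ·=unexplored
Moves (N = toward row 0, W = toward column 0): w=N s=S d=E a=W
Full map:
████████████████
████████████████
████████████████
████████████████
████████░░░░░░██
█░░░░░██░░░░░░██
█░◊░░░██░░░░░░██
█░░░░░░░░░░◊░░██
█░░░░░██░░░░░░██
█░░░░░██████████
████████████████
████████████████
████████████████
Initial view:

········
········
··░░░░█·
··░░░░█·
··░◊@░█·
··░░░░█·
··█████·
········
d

·······█
·······█
·░░░░███
·░░░░███
·░◊░@███
·░░░░███
·███████
·······█

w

·······█
·······█
··░░░███
·░░░░███
·░░░@███
·░◊░░███
·░░░░███
·███████

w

·······█
·······█
··██████
··░░░███
·░░░@███
·░░░░███
·░◊░░███
·░░░░███

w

·······█
·······█
··██████
··██████
··░░@███
·░░░░███
·░░░░███
·░◊░░███

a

········
········
··██████
··██████
··░░@░██
··░░░░██
··░░░░██
··░◊░░██

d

·······█
·······█
·███████
·███████
·░░░@███
·░░░░███
·░░░░███
·░◊░░███

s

·······█
·███████
·███████
·░░░░███
·░░░@███
·░░░░███
·░◊░░███
·░░░░███

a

········
··██████
··██████
··░░░░██
··░░@░██
··░░░░██
··░◊░░██
··░░░░██

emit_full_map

██████
██████
░░░░██
░░@░██
░░░░██
░◊░░██
░░░░██
██████

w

········
········
··██████
··██████
··░░@░██
··░░░░██
··░░░░██
··░◊░░██

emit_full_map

██████
██████
░░@░██
░░░░██
░░░░██
░◊░░██
░░░░██
██████


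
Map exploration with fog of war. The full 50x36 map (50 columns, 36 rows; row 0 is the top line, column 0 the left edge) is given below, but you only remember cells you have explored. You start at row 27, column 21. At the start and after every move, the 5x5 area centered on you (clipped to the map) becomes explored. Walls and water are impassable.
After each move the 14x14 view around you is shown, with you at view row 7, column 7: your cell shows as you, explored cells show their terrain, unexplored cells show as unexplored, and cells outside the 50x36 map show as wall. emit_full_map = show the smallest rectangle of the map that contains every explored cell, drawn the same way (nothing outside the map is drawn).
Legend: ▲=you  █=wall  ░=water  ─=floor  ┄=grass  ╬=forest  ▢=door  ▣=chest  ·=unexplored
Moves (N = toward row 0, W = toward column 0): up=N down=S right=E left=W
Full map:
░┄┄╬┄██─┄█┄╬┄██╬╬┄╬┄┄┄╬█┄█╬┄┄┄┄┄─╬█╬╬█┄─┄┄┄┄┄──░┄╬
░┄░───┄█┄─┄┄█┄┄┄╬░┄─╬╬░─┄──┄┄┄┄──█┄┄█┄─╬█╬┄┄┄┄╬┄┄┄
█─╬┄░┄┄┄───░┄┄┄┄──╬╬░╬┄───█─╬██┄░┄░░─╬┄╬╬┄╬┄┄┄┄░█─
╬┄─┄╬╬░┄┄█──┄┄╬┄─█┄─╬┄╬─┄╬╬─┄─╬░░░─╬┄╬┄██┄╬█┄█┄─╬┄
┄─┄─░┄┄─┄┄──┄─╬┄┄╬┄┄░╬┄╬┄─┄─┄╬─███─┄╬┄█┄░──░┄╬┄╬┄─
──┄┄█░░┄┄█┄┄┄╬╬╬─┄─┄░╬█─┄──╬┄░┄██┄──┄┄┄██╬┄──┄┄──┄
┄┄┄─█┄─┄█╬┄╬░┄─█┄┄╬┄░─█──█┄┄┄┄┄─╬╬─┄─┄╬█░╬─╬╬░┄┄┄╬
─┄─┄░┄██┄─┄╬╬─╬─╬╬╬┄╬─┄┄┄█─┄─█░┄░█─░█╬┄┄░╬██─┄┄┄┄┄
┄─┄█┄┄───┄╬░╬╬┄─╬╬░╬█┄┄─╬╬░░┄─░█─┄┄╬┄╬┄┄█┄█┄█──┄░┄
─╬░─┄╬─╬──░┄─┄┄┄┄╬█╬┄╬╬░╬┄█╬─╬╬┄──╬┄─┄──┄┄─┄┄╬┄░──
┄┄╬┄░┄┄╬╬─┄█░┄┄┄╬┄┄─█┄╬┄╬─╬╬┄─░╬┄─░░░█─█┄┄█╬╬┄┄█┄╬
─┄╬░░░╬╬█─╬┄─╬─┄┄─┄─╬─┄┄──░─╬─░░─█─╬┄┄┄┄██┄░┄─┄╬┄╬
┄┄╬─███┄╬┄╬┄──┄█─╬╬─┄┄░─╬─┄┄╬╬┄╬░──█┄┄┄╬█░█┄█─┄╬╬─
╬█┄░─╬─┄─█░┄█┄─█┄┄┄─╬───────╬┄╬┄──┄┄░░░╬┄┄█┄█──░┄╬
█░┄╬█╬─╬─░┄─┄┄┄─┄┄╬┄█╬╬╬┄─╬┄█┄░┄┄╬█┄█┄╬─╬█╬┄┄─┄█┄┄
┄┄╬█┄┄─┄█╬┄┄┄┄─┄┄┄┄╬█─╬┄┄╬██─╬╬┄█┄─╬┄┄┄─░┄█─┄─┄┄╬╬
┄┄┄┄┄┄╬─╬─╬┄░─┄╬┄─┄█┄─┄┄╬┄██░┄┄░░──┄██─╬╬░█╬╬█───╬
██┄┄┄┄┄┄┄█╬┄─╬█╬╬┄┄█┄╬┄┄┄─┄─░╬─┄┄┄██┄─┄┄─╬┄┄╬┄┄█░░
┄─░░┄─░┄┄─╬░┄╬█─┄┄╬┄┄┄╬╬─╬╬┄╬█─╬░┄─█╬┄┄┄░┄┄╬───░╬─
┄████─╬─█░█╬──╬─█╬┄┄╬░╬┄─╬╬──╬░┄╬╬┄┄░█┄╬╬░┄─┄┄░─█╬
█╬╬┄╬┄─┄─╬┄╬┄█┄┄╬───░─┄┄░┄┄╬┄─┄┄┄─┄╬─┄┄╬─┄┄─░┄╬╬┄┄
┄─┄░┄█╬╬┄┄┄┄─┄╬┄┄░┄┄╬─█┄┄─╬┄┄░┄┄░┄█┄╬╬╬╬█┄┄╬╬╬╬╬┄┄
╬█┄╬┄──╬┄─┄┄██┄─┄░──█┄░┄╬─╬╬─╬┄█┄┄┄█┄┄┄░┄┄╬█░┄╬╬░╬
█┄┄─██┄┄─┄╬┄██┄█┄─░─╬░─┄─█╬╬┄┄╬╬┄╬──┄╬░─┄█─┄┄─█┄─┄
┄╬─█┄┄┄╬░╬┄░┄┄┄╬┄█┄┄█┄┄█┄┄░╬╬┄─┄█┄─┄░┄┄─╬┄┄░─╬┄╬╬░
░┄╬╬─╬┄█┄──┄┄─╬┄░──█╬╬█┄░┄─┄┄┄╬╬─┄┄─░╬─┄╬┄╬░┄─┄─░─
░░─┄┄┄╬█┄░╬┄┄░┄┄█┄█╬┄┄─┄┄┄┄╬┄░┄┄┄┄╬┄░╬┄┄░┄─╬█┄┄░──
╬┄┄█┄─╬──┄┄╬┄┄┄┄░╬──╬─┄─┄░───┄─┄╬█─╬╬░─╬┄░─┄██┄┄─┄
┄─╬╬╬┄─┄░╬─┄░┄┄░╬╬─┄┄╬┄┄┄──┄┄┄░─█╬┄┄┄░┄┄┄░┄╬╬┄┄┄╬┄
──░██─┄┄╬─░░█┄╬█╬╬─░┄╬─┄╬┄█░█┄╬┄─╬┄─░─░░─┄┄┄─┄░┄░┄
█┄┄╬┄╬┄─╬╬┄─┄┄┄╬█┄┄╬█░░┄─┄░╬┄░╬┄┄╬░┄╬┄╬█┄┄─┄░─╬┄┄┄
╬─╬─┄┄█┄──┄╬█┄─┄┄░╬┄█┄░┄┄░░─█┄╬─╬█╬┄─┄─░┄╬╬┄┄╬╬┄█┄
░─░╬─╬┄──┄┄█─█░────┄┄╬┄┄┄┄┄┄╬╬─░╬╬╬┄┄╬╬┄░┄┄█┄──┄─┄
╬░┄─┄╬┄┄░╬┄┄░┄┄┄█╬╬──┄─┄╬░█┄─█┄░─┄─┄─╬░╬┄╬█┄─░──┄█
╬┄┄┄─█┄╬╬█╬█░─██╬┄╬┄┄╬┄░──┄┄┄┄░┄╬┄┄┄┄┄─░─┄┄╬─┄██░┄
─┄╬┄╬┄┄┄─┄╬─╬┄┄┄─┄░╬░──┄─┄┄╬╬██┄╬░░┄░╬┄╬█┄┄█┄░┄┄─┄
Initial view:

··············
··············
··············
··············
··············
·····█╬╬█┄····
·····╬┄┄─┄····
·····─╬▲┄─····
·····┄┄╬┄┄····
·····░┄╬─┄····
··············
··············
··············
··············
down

··············
··············
··············
··············
·····█╬╬█┄····
·····╬┄┄─┄····
·····─╬─┄─····
·····┄┄▲┄┄····
·····░┄╬─┄····
·····╬█░░┄····
··············
··············
··············
··············

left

··············
··············
··············
··············
······█╬╬█┄···
·····█╬┄┄─┄···
·····──╬─┄─···
·····─┄▲╬┄┄···
·····─░┄╬─┄···
·····┄╬█░░┄···
··············
··············
··············
··············

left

··············
··············
··············
··············
·······█╬╬█┄··
·····┄█╬┄┄─┄··
·····╬──╬─┄─··
·····╬─▲┄╬┄┄··
·····╬─░┄╬─┄··
·····┄┄╬█░░┄··
··············
··············
··············
··············

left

··············
··············
··············
··············
········█╬╬█┄·
·····█┄█╬┄┄─┄·
·····░╬──╬─┄─·
·····╬╬▲┄┄╬┄┄·
·····╬╬─░┄╬─┄·
·····█┄┄╬█░░┄·
··············
··············
··············
··············

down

··············
··············
··············
········█╬╬█┄·
·····█┄█╬┄┄─┄·
·····░╬──╬─┄─·
·····╬╬─┄┄╬┄┄·
·····╬╬▲░┄╬─┄·
·····█┄┄╬█░░┄·
·····┄░╬┄█····
··············
··············
··············
··············

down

··············
··············
········█╬╬█┄·
·····█┄█╬┄┄─┄·
·····░╬──╬─┄─·
·····╬╬─┄┄╬┄┄·
·····╬╬─░┄╬─┄·
·····█┄▲╬█░░┄·
·····┄░╬┄█····
·····───┄┄····
··············
··············
··············
██████████████

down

··············
········█╬╬█┄·
·····█┄█╬┄┄─┄·
·····░╬──╬─┄─·
·····╬╬─┄┄╬┄┄·
·····╬╬─░┄╬─┄·
·····█┄┄╬█░░┄·
·····┄░▲┄█····
·····───┄┄····
·····█╬╬──····
··············
··············
██████████████
██████████████

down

········█╬╬█┄·
·····█┄█╬┄┄─┄·
·····░╬──╬─┄─·
·····╬╬─┄┄╬┄┄·
·····╬╬─░┄╬─┄·
·····█┄┄╬█░░┄·
·····┄░╬┄█····
·····──▲┄┄····
·····█╬╬──····
·····╬┄╬┄┄····
··············
██████████████
██████████████
██████████████

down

·····█┄█╬┄┄─┄·
·····░╬──╬─┄─·
·····╬╬─┄┄╬┄┄·
·····╬╬─░┄╬─┄·
·····█┄┄╬█░░┄·
·····┄░╬┄█····
·····───┄┄····
·····█╬▲──····
·····╬┄╬┄┄····
·····─┄░╬░····
██████████████
██████████████
██████████████
██████████████

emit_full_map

···█╬╬█┄
█┄█╬┄┄─┄
░╬──╬─┄─
╬╬─┄┄╬┄┄
╬╬─░┄╬─┄
█┄┄╬█░░┄
┄░╬┄█···
───┄┄···
█╬▲──···
╬┄╬┄┄···
─┄░╬░···

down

·····░╬──╬─┄─·
·····╬╬─┄┄╬┄┄·
·····╬╬─░┄╬─┄·
·····█┄┄╬█░░┄·
·····┄░╬┄█····
·····───┄┄····
·····█╬╬──····
·····╬┄▲┄┄····
·····─┄░╬░····
██████████████
██████████████
██████████████
██████████████
██████████████

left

······░╬──╬─┄─
······╬╬─┄┄╬┄┄
······╬╬─░┄╬─┄
······█┄┄╬█░░┄
······┄░╬┄█···
·····────┄┄···
·····┄█╬╬──···
·····█╬▲╬┄┄···
·····┄─┄░╬░···
██████████████
██████████████
██████████████
██████████████
██████████████

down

······╬╬─┄┄╬┄┄
······╬╬─░┄╬─┄
······█┄┄╬█░░┄
······┄░╬┄█···
·····────┄┄···
·····┄█╬╬──···
·····█╬┄╬┄┄···
·····┄─▲░╬░···
██████████████
██████████████
██████████████
██████████████
██████████████
██████████████

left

·······╬╬─┄┄╬┄
·······╬╬─░┄╬─
·······█┄┄╬█░░
·······┄░╬┄█··
······────┄┄··
·····┄┄█╬╬──··
·····██╬┄╬┄┄··
·····┄┄▲┄░╬░··
██████████████
██████████████
██████████████
██████████████
██████████████
██████████████

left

········╬╬─┄┄╬
········╬╬─░┄╬
········█┄┄╬█░
········┄░╬┄█·
·······────┄┄·
·····┄┄┄█╬╬──·
·····─██╬┄╬┄┄·
·····┄┄▲─┄░╬░·
██████████████
██████████████
██████████████
██████████████
██████████████
██████████████

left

·········╬╬─┄┄
·········╬╬─░┄
·········█┄┄╬█
·········┄░╬┄█
········────┄┄
·····░┄┄┄█╬╬──
·····░─██╬┄╬┄┄
·····╬┄▲┄─┄░╬░
██████████████
██████████████
██████████████
██████████████
██████████████
██████████████

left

··········╬╬─┄
··········╬╬─░
··········█┄┄╬
··········┄░╬┄
·········────┄
·····┄░┄┄┄█╬╬─
·····█░─██╬┄╬┄
·····─╬▲┄┄─┄░╬
██████████████
██████████████
██████████████
██████████████
██████████████
██████████████

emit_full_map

········█╬╬█┄
·····█┄█╬┄┄─┄
·····░╬──╬─┄─
·····╬╬─┄┄╬┄┄
·····╬╬─░┄╬─┄
·····█┄┄╬█░░┄
·····┄░╬┄█···
····────┄┄···
┄░┄┄┄█╬╬──···
█░─██╬┄╬┄┄···
─╬▲┄┄─┄░╬░···
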